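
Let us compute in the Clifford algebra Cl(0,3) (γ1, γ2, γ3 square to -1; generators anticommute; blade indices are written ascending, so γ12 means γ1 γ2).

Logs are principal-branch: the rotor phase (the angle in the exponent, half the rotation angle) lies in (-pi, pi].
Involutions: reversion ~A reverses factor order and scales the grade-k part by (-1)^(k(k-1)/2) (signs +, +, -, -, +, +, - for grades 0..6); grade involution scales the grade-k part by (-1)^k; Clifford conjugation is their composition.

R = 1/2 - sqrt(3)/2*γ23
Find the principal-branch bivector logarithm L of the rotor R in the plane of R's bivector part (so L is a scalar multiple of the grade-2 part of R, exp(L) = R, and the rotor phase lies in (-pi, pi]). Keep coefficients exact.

The scalar part of R is 1/2, which fixes the principal-branch rotor phase; the unit plane is then the bivector part divided by the sine of that phase, and L is that plane scaled by the phase.
Concretely: cos(phase) = 1/2 gives phase = ±pi/3, and since phase/sin(phase) is even the sign is immaterial: L = (phase/sin(phase)) * <R>_2 = (2*sqrt(3)*pi/9) * <R>_2.
Answer: -pi/3*γ23


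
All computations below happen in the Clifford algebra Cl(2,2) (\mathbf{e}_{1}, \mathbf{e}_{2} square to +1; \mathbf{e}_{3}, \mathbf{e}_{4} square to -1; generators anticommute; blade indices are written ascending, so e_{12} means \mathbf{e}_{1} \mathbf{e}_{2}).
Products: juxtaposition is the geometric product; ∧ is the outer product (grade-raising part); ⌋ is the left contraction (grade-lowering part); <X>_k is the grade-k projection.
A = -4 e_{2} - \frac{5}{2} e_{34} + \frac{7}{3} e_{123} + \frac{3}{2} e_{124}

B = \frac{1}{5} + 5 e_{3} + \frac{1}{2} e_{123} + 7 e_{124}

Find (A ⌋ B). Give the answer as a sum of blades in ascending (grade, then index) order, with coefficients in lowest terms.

step 1: \frac{35}{3} + 2 e_{13} + 28 e_{14}
Answer: \frac{35}{3} + 2 e_{13} + 28 e_{14}


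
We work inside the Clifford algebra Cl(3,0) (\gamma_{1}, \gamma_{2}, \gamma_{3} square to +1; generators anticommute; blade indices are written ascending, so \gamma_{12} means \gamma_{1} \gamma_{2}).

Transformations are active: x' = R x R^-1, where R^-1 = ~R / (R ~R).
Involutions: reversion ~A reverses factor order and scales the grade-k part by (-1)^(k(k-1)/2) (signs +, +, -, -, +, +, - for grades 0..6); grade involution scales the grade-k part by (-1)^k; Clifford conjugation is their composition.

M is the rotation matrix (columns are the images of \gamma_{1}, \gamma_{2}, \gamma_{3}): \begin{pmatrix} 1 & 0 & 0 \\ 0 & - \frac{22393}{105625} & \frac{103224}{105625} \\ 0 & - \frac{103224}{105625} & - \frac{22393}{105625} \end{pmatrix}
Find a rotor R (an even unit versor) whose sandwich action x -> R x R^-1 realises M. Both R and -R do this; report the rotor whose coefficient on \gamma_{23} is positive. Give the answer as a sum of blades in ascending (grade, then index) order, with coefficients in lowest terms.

Method: write R = a + b12*\gamma_{12} + b13*\gamma_{13} + b23*\gamma_{23} with a^2 + b12^2 + b13^2 + b23^2 = 1 (so R^-1 = ~R). Expanding the columns R e_j ~R gives tr M = 4a^2 - 1 and, from the antisymmetric part, M21 - M12 = -4a*b12, M13 - M31 = 4a*b13, M32 - M23 = -4a*b23.
Here tr M = \frac{60839}{105625}, so a^2 = (1 + tr M)/4 = \frac{41616}{105625} and a = ±\frac{204}{325}. Taking a = \frac{204}{325}: M21 - M12 = 0, M13 - M31 = 0, M32 - M23 = -\frac{206448}{105625}, giving b12 = 0, b13 = 0, b23 = \frac{253}{325}, i.e. R = \frac{204}{325} + \frac{253}{325} \gamma_{23}.
Its \gamma_{23} coefficient is already positive.
Answer: \frac{204}{325} + \frac{253}{325} \gamma_{23}. Key observation: the double cover Spin(3) -> SO(3) sends R and -R to the same matrix (trace \frac{60839}{105625} here), so the stated sign of the \gamma_{23} coefficient is what selects one sheet.


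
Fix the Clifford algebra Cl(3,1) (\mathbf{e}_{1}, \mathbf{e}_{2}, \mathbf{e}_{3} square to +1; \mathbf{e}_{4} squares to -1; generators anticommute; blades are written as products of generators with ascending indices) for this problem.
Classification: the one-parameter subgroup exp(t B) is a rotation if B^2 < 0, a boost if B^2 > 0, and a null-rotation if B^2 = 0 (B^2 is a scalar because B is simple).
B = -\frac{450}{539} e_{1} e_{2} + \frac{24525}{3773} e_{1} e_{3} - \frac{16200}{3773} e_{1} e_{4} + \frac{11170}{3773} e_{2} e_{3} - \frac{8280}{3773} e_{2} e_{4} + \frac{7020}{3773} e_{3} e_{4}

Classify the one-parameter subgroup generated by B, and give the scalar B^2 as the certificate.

B^2 term by term: the squares give (-\frac{450}{539})^2*(e_{1} e_{2})^2 + (\frac{24525}{3773})^2*(e_{1} e_{3})^2 + (-\frac{16200}{3773})^2*(e_{1} e_{4})^2 + (\frac{11170}{3773})^2*(e_{2} e_{3})^2 + (-\frac{8280}{3773})^2*(e_{2} e_{4})^2 + (\frac{7020}{3773})^2*(e_{3} e_{4})^2 = \frac{202500}{290521}*(-1) + \frac{601475625}{14235529}*(-1) + \frac{262440000}{14235529}*(+1) + \frac{124768900}{14235529}*(-1) + \frac{68558400}{14235529}*(+1) + \frac{49280400}{14235529}*(+1) = -25 (each basis 2-blade squares to minus the product of its generators' squares); cross terms between blades sharing an index anticommute and cancel; the commuting (index-disjoint) pairs give grade-4 terms 2*c*c'*(blade product), which cancel blade by blade — e_{1} e_{2} e_{3} e_{4}: -\frac{6318000}{2033647} + \frac{406134000}{14235529} - \frac{361908000}{14235529} = 0 — confirming B is simple. So B^2 = -25.
Answer: rotation, certificate B^2 = -25. The invariant at work: B^2 = -25 is unchanged by conjugation, hence its sign classifies the subgroup whatever basis B is written in.


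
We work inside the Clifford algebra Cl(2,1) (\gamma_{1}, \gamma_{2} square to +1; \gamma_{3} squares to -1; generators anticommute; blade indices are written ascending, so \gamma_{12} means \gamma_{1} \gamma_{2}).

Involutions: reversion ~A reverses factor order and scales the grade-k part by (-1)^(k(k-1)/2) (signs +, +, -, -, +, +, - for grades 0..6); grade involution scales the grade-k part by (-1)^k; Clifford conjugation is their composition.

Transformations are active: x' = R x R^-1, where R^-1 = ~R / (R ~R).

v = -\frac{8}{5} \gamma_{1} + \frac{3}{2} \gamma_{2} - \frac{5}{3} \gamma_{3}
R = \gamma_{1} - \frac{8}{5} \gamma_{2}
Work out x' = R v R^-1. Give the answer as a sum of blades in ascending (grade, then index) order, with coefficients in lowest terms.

~R = \gamma_{1} - \frac{8}{5} \gamma_{2}, and R ~R = \frac{89}{25}, so R^-1 = ~R / (\frac{89}{25}).
R v = -4 - \frac{53}{50} \gamma_{12} - \frac{5}{3} \gamma_{13} + \frac{8}{3} \gamma_{23}
Answer: -\frac{288}{445} \gamma_{1} + \frac{373}{178} \gamma_{2} + \frac{5}{3} \gamma_{3}


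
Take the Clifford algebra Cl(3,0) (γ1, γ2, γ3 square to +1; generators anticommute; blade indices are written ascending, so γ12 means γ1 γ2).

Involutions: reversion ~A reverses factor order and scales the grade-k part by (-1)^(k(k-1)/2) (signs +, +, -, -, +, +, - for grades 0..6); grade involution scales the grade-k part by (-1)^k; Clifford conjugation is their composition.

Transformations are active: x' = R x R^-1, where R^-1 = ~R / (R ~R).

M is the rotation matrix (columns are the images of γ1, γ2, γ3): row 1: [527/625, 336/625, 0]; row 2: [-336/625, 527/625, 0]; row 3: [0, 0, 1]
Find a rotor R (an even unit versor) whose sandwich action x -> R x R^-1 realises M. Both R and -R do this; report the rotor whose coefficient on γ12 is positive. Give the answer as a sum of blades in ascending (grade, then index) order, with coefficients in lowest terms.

Method: write R = a + b12*γ12 + b13*γ13 + b23*γ23 with a^2 + b12^2 + b13^2 + b23^2 = 1 (so R^-1 = ~R). Expanding the columns R e_j ~R gives tr M = 4a^2 - 1 and, from the antisymmetric part, M21 - M12 = -4a*b12, M13 - M31 = 4a*b13, M32 - M23 = -4a*b23.
Here tr M = 1679/625, so a^2 = (1 + tr M)/4 = 576/625 and a = ±24/25. Taking a = 24/25: M21 - M12 = -672/625, M13 - M31 = 0, M32 - M23 = 0, giving b12 = 7/25, b13 = 0, b23 = 0, i.e. R = 24/25 + 7/25*γ12.
Its γ12 coefficient is already positive.
Answer: 24/25 + 7/25*γ12. Why the constraint matters: R and -R act identically through the sandwich — M has trace 1679/625 either way — so only the sign condition on γ12 picks one of the two preimages.


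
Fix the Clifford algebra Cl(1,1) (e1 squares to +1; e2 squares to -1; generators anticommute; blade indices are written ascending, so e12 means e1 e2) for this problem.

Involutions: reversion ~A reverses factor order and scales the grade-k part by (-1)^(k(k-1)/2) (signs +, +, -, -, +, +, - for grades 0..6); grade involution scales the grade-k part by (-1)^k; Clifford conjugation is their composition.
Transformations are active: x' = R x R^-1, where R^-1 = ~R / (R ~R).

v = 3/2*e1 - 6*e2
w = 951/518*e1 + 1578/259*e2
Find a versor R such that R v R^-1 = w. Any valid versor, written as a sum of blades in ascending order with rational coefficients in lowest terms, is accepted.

A norm check does it: q(v) = q(w) = -135/4, hence R = v + w = 864/259*e1 + 24/259*e2 realises the map — parallel part kept, (v - w)/2 negated, v carried to w.
Answer: 864/259*e1 + 24/259*e2


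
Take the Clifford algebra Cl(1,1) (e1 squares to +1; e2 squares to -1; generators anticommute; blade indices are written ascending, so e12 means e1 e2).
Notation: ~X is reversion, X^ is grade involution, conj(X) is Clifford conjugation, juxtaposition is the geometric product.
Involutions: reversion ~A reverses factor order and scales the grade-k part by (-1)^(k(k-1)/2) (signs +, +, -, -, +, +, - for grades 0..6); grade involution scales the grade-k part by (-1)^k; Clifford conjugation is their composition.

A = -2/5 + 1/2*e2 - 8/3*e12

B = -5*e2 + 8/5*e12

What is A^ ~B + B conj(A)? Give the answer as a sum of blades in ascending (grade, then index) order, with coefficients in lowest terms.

first term: 53/30 - 188/15*e1 + 2*e2 + 16/25*e12
second term: 53/30 - 188/15*e1 + 2*e2 - 16/25*e12
Answer: 53/15 - 376/15*e1 + 4*e2


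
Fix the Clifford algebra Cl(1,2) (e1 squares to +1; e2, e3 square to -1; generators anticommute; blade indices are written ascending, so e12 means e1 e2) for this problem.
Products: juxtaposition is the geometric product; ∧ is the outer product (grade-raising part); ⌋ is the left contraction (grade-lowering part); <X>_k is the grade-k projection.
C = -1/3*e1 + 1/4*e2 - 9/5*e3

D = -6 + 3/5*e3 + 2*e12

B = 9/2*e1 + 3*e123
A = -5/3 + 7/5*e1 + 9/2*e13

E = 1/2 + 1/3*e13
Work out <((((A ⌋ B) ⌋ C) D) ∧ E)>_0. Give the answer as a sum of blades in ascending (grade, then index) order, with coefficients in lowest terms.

step 1: 63/10 - 15/2*e1 - 27/2*e2 + 21/5*e23 - 5*e123
step 2: 47/8 - 21/10*e1 + 63/40*e2 - 567/50*e3
step 3: -14223/500 + 63/4*e1 - 273/20*e2 + 14313/200*e3 + 47/4*e12 - 63/50*e13 + 189/200*e23 - 567/25*e123
step 4: -14223/1000 + 63/8*e1 - 273/40*e2 + 14313/400*e3 + 47/8*e12 - 1264/125*e13 + 189/400*e23 - 679/100*e123
step 5: -14223/1000
Answer: -14223/1000


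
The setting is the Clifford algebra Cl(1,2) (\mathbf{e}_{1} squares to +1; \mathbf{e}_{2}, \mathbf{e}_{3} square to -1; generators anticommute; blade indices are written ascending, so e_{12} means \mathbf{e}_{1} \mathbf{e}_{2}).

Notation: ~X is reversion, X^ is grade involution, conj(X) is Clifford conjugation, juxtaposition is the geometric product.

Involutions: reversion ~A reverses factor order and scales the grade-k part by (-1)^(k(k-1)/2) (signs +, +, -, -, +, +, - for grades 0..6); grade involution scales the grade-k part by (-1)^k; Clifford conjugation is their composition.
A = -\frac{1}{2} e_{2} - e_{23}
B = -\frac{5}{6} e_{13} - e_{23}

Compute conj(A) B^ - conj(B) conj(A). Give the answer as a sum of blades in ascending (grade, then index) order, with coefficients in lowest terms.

first term: 1 + \frac{1}{2} e_{3} + \frac{5}{6} e_{12} + \frac{5}{12} e_{123}
second term: -1 + \frac{1}{2} e_{3} + \frac{5}{6} e_{12} - \frac{5}{12} e_{123}
Answer: 2 + \frac{5}{6} e_{123}


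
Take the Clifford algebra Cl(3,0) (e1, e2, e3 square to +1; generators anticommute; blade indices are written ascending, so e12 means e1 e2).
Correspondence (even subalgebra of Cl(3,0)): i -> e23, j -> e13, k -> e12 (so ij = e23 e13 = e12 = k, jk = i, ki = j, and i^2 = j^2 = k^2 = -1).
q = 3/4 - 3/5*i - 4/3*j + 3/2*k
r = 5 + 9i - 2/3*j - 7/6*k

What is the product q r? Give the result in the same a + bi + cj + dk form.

In blades: q = 3/4 + 3/2*e12 - 4/3*e13 - 3/5*e23, r = 5 - 7/6*e12 - 2/3*e13 + 9*e23.
Distribute q over r term by term (generator squares from the signature, products reordered to ascending indices): (3/4)*r = 15/4 - 7/8*e12 - 1/2*e13 + 27/4*e23; (3/2*e12)*r = 7/4 + 15/2*e12 + 27/2*e13 + e23; (-4/3*e13)*r = -8/9 + 12*e12 - 20/3*e13 + 14/9*e23; (-3/5*e23)*r = 27/5 + 2/5*e12 - 7/10*e13 - 3*e23.
Sum: 901/90 + 761/40*e12 + 169/30*e13 + 227/36*e23; translating back through the correspondence:
Answer: 901/90 + 227/36*i + 169/30*j + 761/40*k


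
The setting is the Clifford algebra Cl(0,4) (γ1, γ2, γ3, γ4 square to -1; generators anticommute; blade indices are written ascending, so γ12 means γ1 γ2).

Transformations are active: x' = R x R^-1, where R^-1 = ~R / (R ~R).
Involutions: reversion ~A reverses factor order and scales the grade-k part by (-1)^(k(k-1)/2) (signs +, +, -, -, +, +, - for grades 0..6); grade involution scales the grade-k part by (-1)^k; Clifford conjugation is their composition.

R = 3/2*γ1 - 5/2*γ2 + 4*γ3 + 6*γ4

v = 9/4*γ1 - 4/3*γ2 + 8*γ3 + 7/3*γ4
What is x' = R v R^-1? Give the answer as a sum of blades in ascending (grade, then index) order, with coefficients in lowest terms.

~R = 3/2*γ1 - 5/2*γ2 + 4*γ3 + 6*γ4, and R ~R = -121/2, so R^-1 = ~R / (-121/2).
R v = -1265/24 + 29/8*γ12 + 3*γ13 - 10*γ14 - 44/3*γ23 + 13/6*γ24 - 116/3*γ34
Answer: 4/11*γ1 - 133/44*γ2 - 34/33*γ3 + 268/33*γ4


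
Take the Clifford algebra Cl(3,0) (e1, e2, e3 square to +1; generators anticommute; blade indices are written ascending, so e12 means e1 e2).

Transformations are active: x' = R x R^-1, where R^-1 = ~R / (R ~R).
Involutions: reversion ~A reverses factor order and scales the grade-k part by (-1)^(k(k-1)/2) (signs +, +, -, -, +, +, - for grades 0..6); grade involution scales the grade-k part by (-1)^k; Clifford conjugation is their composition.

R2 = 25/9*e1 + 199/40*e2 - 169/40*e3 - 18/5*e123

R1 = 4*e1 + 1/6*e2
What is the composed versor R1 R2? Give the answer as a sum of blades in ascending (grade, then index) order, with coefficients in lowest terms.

Distribute over the terms of R1 (each basis-blade product reordered to ascending indices, repeated generators contracted through their squares):
(4*e1) R2 = 100/9 + 199/10*e12 - 169/10*e13 - 72/5*e23
(1/6*e2) R2 = 199/240 - 25/54*e12 + 3/5*e13 - 169/240*e23
Summing the partial products and collecting blades:
Answer: 8597/720 + 2624/135*e12 - 163/10*e13 - 725/48*e23


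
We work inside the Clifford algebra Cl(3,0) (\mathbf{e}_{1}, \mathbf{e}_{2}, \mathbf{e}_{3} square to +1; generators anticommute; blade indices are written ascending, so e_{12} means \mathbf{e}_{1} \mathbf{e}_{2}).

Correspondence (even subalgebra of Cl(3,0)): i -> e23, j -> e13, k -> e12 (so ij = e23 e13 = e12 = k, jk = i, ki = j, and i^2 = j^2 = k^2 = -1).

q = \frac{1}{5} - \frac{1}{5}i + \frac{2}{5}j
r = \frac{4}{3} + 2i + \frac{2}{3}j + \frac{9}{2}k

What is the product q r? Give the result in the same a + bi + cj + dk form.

In blades: q = \frac{1}{5} + \frac{2}{5} e_{13} - \frac{1}{5} e_{23}, r = \frac{4}{3} + \frac{9}{2} e_{12} + \frac{2}{3} e_{13} + 2 e_{23}.
Distribute q over r term by term (generator squares from the signature, products reordered to ascending indices): (\frac{1}{5})*r = \frac{4}{15} + \frac{9}{10} e_{12} + \frac{2}{15} e_{13} + \frac{2}{5} e_{23}; (\frac{2}{5} e_{13})*r = -\frac{4}{15} - \frac{4}{5} e_{12} + \frac{8}{15} e_{13} + \frac{9}{5} e_{23}; (-\frac{1}{5} e_{23})*r = \frac{2}{5} - \frac{2}{15} e_{12} + \frac{9}{10} e_{13} - \frac{4}{15} e_{23}.
Sum: \frac{2}{5} - \frac{1}{30} e_{12} + \frac{47}{30} e_{13} + \frac{29}{15} e_{23}; translating back through the correspondence:
Answer: \frac{2}{5} + \frac{29}{15}i + \frac{47}{30}j - \frac{1}{30}k


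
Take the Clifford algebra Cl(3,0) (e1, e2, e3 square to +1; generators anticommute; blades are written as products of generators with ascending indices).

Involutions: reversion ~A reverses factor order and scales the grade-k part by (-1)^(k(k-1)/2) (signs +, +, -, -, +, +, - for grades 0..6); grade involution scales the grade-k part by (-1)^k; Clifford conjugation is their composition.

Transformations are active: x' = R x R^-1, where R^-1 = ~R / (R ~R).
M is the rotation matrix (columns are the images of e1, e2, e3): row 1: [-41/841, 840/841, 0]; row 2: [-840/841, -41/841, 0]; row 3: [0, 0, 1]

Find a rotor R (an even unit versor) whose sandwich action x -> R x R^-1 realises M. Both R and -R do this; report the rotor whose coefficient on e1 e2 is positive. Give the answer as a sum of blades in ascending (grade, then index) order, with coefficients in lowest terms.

Method: write R = a + b12*e1 e2 + b13*e1 e3 + b23*e2 e3 with a^2 + b12^2 + b13^2 + b23^2 = 1 (so R^-1 = ~R). Expanding the columns R e_j ~R gives tr M = 4a^2 - 1 and, from the antisymmetric part, M21 - M12 = -4a*b12, M13 - M31 = 4a*b13, M32 - M23 = -4a*b23.
Here tr M = 759/841, so a^2 = (1 + tr M)/4 = 400/841 and a = ±20/29. Taking a = 20/29: M21 - M12 = -1680/841, M13 - M31 = 0, M32 - M23 = 0, giving b12 = 21/29, b13 = 0, b23 = 0, i.e. R = 20/29 + 21/29*e1 e2.
Its e1 e2 coefficient is already positive.
Answer: 20/29 + 21/29*e1 e2. Uniqueness: Spin(3) -> SO(3) maps R and -R to the same rotation of trace 759/841; fixing the sign of the e1 e2 coefficient removes the ambiguity.


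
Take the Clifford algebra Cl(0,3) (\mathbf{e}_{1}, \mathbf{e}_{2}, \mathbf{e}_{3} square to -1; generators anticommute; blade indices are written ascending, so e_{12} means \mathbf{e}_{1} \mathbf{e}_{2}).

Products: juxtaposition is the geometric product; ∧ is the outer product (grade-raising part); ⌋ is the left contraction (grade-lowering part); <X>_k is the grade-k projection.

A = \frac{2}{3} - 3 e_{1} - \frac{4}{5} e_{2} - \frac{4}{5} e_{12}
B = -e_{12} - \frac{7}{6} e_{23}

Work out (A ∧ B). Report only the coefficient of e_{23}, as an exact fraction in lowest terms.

step 1: -\frac{2}{3} e_{12} - \frac{7}{9} e_{23} + \frac{7}{2} e_{123}
Answer: -\frac{7}{9}


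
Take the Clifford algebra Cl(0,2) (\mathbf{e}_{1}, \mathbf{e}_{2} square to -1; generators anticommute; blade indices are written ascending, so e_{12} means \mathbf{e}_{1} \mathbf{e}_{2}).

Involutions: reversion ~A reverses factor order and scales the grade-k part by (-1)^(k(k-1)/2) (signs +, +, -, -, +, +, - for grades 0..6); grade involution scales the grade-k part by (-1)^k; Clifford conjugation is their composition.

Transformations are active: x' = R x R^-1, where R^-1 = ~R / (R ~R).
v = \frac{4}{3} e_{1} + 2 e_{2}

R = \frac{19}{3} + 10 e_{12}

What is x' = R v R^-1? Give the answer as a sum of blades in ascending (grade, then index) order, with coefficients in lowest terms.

~R = \frac{19}{3} - 10 e_{12}, and R ~R = \frac{1261}{9}, so R^-1 = ~R / (\frac{1261}{9}).
R v = -\frac{104}{9} e_{1} + 26 e_{2}
Answer: -\frac{692}{291} e_{1} + \frac{34}{97} e_{2}


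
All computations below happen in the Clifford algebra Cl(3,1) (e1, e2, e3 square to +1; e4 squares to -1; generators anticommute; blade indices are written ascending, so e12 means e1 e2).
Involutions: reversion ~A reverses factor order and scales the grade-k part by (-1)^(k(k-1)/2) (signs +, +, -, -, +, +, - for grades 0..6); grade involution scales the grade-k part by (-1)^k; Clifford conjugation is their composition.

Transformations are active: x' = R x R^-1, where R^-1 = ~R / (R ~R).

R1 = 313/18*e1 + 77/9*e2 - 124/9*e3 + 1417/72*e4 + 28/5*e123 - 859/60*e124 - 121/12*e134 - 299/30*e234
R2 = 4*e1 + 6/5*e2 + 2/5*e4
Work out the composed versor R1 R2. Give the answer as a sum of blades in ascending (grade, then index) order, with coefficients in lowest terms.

Distribute over the terms of R2 (each basis-blade product reordered to ascending indices, repeated generators contracted through their squares):
R1 (4*e1) = 626/9 - 308/9*e12 + 496/9*e13 - 1417/18*e14 + 112/5*e23 - 859/15*e24 - 121/3*e34 + 598/15*e1234
R1 (6/5*e2) = 154/15 + 313/15*e12 - 168/25*e13 + 859/50*e14 + 248/15*e23 - 1417/60*e24 - 299/25*e34 - 121/10*e1234
R1 (2/5*e4) = -1417/180 + 859/150*e12 + 121/30*e13 + 313/45*e14 + 299/75*e23 + 154/45*e24 - 248/45*e34 + 56/25*e1234
Summing the partial products and collecting blades:
Answer: 1439/20 - 3433/450*e12 + 23591/450*e13 - 4094/75*e14 + 1073/25*e23 - 13943/180*e24 - 13006/225*e34 + 4501/150*e1234


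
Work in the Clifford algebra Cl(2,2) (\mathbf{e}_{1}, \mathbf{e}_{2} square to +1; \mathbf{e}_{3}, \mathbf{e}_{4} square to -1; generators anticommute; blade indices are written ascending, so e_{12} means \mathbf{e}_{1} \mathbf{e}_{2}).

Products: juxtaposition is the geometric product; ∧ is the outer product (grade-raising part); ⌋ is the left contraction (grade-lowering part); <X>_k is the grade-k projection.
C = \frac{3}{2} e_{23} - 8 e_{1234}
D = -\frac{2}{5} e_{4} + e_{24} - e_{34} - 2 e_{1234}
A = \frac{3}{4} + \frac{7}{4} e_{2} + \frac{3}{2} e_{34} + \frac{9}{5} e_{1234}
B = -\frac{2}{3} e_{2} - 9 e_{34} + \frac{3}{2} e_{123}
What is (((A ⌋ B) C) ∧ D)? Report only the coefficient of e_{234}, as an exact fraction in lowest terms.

step 1: \frac{37}{3} - \frac{1}{2} e_{2} - \frac{21}{8} e_{13} - \frac{27}{4} e_{34} + \frac{9}{8} e_{123}
step 2: \frac{27}{16} e_{1} - \frac{3}{4} e_{3} - 9 e_{4} - \frac{927}{16} e_{12} + \frac{37}{2} e_{23} - \frac{249}{8} e_{24} - 4 e_{134} - \frac{296}{3} e_{1234}
step 3: -\frac{27}{40} e_{14} + \frac{3}{10} e_{34} + \frac{1989}{80} e_{124} - \frac{27}{16} e_{134} - \frac{133}{20} e_{234} + \frac{927}{16} e_{1234}
Answer: -\frac{133}{20}


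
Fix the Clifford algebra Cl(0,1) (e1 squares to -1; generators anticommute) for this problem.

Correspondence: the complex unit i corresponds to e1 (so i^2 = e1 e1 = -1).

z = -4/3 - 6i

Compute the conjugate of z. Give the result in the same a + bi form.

In blades: z = -4/3 - 6*e1.
Conjugation here is Clifford conjugation: the scalar is fixed and the grade-1 and grade-2 blades all flip sign, giving -4/3 + 6*e1; translating back:
Answer: -4/3 + 6i


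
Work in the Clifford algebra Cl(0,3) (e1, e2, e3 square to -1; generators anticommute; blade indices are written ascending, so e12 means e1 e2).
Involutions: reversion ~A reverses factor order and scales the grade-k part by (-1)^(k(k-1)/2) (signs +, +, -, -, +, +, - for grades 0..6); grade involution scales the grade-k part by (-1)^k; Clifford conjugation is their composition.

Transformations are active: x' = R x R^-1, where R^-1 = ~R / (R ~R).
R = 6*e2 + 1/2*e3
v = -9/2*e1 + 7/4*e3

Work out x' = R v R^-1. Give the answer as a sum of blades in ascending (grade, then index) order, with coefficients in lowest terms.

~R = 6*e2 + 1/2*e3, and R ~R = -145/4, so R^-1 = ~R / (-145/4).
R v = -7/8 + 27*e12 + 9/4*e13 + 21/2*e23
Answer: 9/2*e1 + 42/145*e2 - 1001/580*e3


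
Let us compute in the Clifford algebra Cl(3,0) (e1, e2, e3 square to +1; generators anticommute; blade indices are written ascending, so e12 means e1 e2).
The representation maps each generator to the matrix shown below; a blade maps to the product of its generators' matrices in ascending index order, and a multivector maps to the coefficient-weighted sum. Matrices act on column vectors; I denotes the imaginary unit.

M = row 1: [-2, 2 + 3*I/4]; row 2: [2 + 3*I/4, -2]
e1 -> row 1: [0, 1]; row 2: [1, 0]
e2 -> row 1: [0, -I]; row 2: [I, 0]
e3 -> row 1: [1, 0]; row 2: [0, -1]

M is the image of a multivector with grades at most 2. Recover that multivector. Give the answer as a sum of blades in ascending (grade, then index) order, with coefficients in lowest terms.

Method: 1, rho(e1), rho(e2), rho(e3) form a trace-orthogonal basis of the 2x2 complex matrices (tr(X Y) = 2 if X = Y, else 0), so M = m0*1 + m1*rho(e1) + m2*rho(e2) + m3*rho(e3) with m0 = tr(M)/2 = -2, m1 = tr(M rho(e1))/2 = 2 + 3*I/4, m2 = tr(M rho(e2))/2 = 0, m3 = tr(M rho(e3))/2 = 0.
Multiplying table entries, the bivector images are rho(e12) = I*rho(e3), rho(e13) = -I*rho(e2), rho(e23) = I*rho(e1); with real blade coefficients the real parts of m0..m3 are the coefficients of 1, e1, e2, e3 and the imaginary parts give the bivectors (e23: Im m1, e13: -Im m2, e12: Im m3).
Answer: -2 + 2*e1 + 3/4*e23


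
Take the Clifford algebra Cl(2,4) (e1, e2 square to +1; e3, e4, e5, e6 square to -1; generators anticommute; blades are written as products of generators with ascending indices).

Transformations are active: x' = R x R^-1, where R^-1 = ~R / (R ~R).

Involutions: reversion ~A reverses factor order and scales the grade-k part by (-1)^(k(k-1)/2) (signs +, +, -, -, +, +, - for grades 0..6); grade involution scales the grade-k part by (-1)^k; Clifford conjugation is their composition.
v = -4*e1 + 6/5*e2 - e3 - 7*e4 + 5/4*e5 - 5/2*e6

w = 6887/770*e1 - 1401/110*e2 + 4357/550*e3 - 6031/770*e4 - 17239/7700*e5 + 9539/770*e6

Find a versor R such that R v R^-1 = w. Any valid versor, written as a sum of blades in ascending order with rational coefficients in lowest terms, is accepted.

Construction: equal norms (both -16149/400) license R = v + w = 3807/770*e1 - 1269/110*e2 + 3807/550*e3 - 11421/770*e4 - 3807/3850*e5 + 3807/385*e6 — nothing changes along that direction, while (v - w)/2 changes sign, so v maps onto w.
Answer: 3807/770*e1 - 1269/110*e2 + 3807/550*e3 - 11421/770*e4 - 3807/3850*e5 + 3807/385*e6


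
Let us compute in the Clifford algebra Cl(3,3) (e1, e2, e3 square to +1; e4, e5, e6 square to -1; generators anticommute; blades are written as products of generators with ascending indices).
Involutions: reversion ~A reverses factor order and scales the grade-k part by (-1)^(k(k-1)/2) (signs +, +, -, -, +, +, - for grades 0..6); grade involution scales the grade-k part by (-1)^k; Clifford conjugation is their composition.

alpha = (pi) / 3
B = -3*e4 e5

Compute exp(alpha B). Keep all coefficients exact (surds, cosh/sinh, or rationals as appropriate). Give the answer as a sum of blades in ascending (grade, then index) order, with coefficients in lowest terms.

B^2 = (-3)^2*(e4 e5)^2 = 9*(-1) = -9 (a basis 2-blade squares to minus the product of its generators' squares).
B^2 = -9 — the series telescopes trigonometrically here: l = 3, alpha*l = pi, so exp(alpha B) = cos(pi) + (sin(pi)/3)*B = -1 + (0)*B.
Answer: -1


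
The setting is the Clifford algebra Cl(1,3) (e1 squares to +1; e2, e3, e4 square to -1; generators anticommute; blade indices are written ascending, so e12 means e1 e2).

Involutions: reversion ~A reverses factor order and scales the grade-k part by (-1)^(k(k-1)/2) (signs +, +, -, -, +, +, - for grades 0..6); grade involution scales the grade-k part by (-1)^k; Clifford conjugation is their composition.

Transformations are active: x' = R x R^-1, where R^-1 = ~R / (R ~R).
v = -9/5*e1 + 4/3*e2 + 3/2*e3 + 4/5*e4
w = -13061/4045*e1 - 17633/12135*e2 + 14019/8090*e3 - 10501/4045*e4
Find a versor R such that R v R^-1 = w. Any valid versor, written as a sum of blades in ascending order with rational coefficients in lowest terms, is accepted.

Construction: equal norms (both -257/180) license R = v + w = -20342/4045*e1 - 1453/12135*e2 + 13077/4045*e3 - 1453/809*e4 — nothing changes along that direction, while (v - w)/2 changes sign, so v maps onto w.
Answer: -20342/4045*e1 - 1453/12135*e2 + 13077/4045*e3 - 1453/809*e4


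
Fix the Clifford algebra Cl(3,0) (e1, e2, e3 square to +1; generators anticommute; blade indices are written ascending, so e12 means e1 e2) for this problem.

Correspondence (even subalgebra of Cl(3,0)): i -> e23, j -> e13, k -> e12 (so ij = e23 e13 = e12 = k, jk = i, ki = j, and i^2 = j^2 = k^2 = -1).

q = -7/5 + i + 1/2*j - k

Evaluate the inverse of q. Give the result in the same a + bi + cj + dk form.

In blades: q = -7/5 - e12 + 1/2*e13 + e23.
With qbar = -7/5 + e12 - 1/2*e13 - e23 (scalar fixed, mapped units negated), q qbar = 421/100 (the sum of squared coefficients), so q^-1 = qbar / (421/100) = -140/421 + 100/421*e12 - 50/421*e13 - 100/421*e23; translating back:
Answer: -140/421 - 100/421*i - 50/421*j + 100/421*k


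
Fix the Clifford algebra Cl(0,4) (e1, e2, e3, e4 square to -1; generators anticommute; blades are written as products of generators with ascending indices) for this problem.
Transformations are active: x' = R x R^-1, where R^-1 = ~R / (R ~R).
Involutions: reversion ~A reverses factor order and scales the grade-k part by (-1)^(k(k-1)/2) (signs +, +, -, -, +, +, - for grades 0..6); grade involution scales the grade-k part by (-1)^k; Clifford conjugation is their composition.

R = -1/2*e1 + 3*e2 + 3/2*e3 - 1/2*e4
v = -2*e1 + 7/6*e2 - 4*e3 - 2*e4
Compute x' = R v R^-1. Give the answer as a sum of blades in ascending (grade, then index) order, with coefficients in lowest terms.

~R = -1/2*e1 + 3*e2 + 3/2*e3 - 1/2*e4, and R ~R = -47/4, so R^-1 = ~R / (-47/4).
R v = 1/2 + 65/12*e1 e2 + 5*e1 e3 - 55/4*e2 e3 - 65/12*e2 e4 - 5*e3 e4
Answer: 96/47*e1 - 401/282*e2 + 182/47*e3 + 96/47*e4


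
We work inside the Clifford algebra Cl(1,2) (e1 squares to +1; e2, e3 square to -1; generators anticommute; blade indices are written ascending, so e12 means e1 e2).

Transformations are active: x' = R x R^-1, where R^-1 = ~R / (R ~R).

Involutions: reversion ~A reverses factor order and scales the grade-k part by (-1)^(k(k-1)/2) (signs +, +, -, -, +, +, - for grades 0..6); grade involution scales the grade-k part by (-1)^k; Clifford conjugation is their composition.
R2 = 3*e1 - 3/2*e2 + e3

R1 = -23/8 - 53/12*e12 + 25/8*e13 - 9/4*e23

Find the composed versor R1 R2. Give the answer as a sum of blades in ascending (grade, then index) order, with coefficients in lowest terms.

Distribute over the terms of R2 (each basis-blade product reordered to ascending indices, repeated generators contracted through their squares):
R1 (3*e1) = -69/8*e1 + 53/4*e2 - 75/8*e3 - 27/4*e123
R1 (-3/2*e2) = -53/8*e1 + 69/16*e2 + 27/8*e3 + 75/16*e123
R1 (e3) = -25/8*e1 + 9/4*e2 - 23/8*e3 - 53/12*e123
Summing the partial products and collecting blades:
Answer: -147/8*e1 + 317/16*e2 - 71/8*e3 - 311/48*e123


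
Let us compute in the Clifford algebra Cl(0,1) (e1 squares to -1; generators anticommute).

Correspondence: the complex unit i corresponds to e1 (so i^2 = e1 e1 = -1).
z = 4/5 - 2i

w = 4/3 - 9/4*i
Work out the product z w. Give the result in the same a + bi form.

In blades: z = 4/5 - 2*e1, w = 4/3 - 9/4*e1.
Distribute z over w term by term (generator squares from the signature, products reordered to ascending indices): (4/5)*w = 16/15 - 9/5*e1; (-2*e1)*w = -9/2 - 8/3*e1.
Sum: -103/30 - 67/15*e1; translating back through the correspondence:
Answer: -103/30 - 67/15*i


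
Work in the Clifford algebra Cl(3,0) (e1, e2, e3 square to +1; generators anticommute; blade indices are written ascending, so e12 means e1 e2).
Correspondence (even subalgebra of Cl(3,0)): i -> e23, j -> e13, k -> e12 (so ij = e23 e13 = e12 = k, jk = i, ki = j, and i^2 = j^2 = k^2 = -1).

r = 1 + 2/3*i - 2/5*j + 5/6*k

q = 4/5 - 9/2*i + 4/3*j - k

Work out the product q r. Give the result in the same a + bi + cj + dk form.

In blades: q = 4/5 - e12 + 4/3*e13 - 9/2*e23, r = 1 + 5/6*e12 - 2/5*e13 + 2/3*e23.
Distribute q over r term by term (generator squares from the signature, products reordered to ascending indices): (4/5)*r = 4/5 + 2/3*e12 - 8/25*e13 + 8/15*e23; (-e12)*r = 5/6 - e12 - 2/3*e13 - 2/5*e23; (4/3*e13)*r = 8/15 - 8/9*e12 + 4/3*e13 + 10/9*e23; (-9/2*e23)*r = 3 + 9/5*e12 + 15/4*e13 - 9/2*e23.
Sum: 31/6 + 26/45*e12 + 1229/300*e13 - 293/90*e23; translating back through the correspondence:
Answer: 31/6 - 293/90*i + 1229/300*j + 26/45*k


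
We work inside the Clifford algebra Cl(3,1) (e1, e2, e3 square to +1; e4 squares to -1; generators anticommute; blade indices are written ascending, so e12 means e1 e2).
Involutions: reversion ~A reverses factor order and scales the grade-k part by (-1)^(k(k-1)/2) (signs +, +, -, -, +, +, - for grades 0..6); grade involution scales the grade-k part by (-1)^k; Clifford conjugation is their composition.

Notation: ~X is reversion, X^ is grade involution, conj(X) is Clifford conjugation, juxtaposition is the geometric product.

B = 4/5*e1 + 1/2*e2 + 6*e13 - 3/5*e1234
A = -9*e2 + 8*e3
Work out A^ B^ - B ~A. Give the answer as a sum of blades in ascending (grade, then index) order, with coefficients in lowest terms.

first term: -9/2 + 48*e1 + 36/5*e12 - 32/5*e13 - 4*e23 - 54*e123 + 24/5*e124 + 27/5*e134
second term: -9/2 + 48*e1 - 36/5*e12 + 32/5*e13 + 4*e23 + 54*e123 + 24/5*e124 + 27/5*e134
Answer: 72/5*e12 - 64/5*e13 - 8*e23 - 108*e123


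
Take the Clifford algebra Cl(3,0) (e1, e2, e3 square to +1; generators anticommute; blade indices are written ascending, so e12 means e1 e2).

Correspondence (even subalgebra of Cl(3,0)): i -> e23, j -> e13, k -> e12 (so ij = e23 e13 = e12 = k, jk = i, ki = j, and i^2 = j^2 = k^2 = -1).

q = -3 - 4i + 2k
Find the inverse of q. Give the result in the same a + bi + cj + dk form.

In blades: q = -3 + 2*e12 - 4*e23.
With qbar = -3 - 2*e12 + 4*e23 (scalar fixed, mapped units negated), q qbar = 29 (the sum of squared coefficients), so q^-1 = qbar / (29) = -3/29 - 2/29*e12 + 4/29*e23; translating back:
Answer: -3/29 + 4/29*i - 2/29*k


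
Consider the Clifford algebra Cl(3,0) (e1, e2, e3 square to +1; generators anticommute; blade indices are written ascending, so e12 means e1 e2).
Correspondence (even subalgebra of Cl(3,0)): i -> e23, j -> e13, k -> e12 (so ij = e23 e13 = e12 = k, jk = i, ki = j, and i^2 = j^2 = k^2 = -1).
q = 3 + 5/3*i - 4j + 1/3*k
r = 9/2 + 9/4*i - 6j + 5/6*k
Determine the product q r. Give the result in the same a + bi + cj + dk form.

In blades: q = 3 + 1/3*e12 - 4*e13 + 5/3*e23, r = 9/2 + 5/6*e12 - 6*e13 + 9/4*e23.
Distribute q over r term by term (generator squares from the signature, products reordered to ascending indices): (3)*r = 27/2 + 5/2*e12 - 18*e13 + 27/4*e23; (1/3*e12)*r = -5/18 + 3/2*e12 + 3/4*e13 + 2*e23; (-4*e13)*r = -24 + 9*e12 - 18*e13 - 10/3*e23; (5/3*e23)*r = -15/4 - 10*e12 - 25/18*e13 + 15/2*e23.
Sum: -523/36 + 3*e12 - 1319/36*e13 + 155/12*e23; translating back through the correspondence:
Answer: -523/36 + 155/12*i - 1319/36*j + 3k


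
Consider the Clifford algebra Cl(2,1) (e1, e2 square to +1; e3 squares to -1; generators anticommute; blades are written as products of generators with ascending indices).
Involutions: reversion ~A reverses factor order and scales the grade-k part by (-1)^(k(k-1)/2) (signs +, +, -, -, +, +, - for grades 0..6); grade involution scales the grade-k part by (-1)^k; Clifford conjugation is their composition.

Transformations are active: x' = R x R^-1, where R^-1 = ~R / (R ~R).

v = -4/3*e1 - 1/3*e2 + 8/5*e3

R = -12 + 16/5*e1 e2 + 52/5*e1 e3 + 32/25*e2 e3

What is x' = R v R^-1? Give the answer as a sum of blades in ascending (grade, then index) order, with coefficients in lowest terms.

~R = -12 - 16/5*e1 e2 - 52/5*e1 e3 - 32/25*e2 e3, and R ~R = 27776/625, so R^-1 = ~R / (27776/625).
R v = -128/75*e1 + 2332/375*e2 - 368/75*e3 + 172/25*e1 e2 e3
Answer: 1210/651*e1 + 127/651*e2 + 2214/1085*e3


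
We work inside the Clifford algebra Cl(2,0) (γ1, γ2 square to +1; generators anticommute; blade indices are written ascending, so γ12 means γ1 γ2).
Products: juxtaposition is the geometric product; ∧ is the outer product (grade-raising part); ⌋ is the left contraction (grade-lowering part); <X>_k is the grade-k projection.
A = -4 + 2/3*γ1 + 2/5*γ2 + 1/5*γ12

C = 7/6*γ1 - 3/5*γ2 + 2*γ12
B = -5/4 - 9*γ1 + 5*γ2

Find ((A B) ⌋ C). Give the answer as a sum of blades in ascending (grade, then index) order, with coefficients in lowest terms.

step 1: 1 + 217/6*γ1 - 187/10*γ2 + 401/60*γ12
step 2: 36043/900 + 1157/30*γ1 + 1076/15*γ2 + 2*γ12
Answer: 36043/900 + 1157/30*γ1 + 1076/15*γ2 + 2*γ12


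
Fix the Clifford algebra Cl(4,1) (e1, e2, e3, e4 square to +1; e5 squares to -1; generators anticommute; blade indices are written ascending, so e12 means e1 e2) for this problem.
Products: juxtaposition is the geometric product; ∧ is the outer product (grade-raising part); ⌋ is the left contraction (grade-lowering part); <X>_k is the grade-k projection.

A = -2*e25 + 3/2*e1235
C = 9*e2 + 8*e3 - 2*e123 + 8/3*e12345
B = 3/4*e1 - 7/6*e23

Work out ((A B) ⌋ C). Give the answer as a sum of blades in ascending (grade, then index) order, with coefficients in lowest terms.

step 1: 7/4*e15 + 7/3*e35 - 3/2*e125 - 9/8*e235
step 2: -3*e14 - 4*e34 - 56/9*e124 - 14/3*e234
Answer: -3*e14 - 4*e34 - 56/9*e124 - 14/3*e234


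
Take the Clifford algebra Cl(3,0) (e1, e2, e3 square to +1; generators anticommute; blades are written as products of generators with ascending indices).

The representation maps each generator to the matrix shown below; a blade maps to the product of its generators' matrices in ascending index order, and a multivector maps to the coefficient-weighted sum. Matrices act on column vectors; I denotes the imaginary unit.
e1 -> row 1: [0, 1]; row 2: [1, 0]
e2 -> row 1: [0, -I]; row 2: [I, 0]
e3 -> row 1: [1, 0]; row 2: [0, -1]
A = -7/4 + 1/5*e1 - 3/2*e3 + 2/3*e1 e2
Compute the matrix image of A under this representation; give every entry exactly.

Bivector images (products of the table entries): rho(e1 e2) = rho(e1)rho(e2) = row 1: [I, 0]; row 2: [0, -I].
M = (-7/4)*1 + (1/5)*rho(e1) + (-3/2)*rho(e3) + (2/3)*rho(e1 e2), summed entrywise (1 is the identity matrix):
Answer: row 1: [-13/4 + 2*I/3, 1/5]; row 2: [1/5, -1/4 - 2*I/3]


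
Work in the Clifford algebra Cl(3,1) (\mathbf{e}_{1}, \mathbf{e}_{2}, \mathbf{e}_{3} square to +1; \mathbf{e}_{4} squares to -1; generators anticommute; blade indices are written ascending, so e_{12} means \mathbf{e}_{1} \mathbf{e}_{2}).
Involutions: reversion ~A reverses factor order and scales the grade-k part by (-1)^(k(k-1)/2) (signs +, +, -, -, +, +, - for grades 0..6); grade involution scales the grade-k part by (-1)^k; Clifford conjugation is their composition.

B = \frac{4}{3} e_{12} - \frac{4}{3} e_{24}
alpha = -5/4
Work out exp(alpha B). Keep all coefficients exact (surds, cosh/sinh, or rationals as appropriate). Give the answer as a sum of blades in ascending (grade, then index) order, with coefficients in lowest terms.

B^2 term by term: the squares give (\frac{4}{3})^2*(e_{12})^2 + (-\frac{4}{3})^2*(e_{24})^2 = \frac{16}{9}*(-1) + \frac{16}{9}*(+1) = 0 (each basis 2-blade squares to minus the product of its generators' squares); cross terms between blades sharing an index anticommute and cancel. So B^2 = 0.
B^2 = 0, hence only two terms survive: exp(alpha B) = 1 + alpha B (parabolic case).
Answer: 1 - \frac{5}{3} e_{12} + \frac{5}{3} e_{24}


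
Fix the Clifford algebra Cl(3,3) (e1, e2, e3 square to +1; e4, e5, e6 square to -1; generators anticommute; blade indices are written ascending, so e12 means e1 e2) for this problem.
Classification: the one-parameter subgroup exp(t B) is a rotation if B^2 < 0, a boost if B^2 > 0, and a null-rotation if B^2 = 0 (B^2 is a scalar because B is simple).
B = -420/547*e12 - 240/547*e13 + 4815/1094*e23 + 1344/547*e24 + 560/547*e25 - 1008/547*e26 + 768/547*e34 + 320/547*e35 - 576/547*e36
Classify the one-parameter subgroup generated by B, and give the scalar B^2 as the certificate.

B^2 term by term: the squares give (-420/547)^2*(e12)^2 + (-240/547)^2*(e13)^2 + (4815/1094)^2*(e23)^2 + (1344/547)^2*(e24)^2 + (560/547)^2*(e25)^2 + (-1008/547)^2*(e26)^2 + (768/547)^2*(e34)^2 + (320/547)^2*(e35)^2 + (-576/547)^2*(e36)^2 = 176400/299209*(-1) + 57600/299209*(-1) + 23184225/1196836*(-1) + 1806336/299209*(+1) + 313600/299209*(+1) + 1016064/299209*(+1) + 589824/299209*(+1) + 102400/299209*(+1) + 331776/299209*(+1) = -25/4 (each basis 2-blade squares to minus the product of its generators' squares); cross terms between blades sharing an index anticommute and cancel; the commuting (index-disjoint) pairs give grade-4 terms 2*c*c'*(blade product), which cancel blade by blade — e1234: -645120/299209 + 645120/299209 = 0; e1235: -268800/299209 + 268800/299209 = 0; e1236: 483840/299209 - 483840/299209 = 0; e2345: -860160/299209 + 860160/299209 = 0; e2346: 1548288/299209 - 1548288/299209 = 0; e2356: 645120/299209 - 645120/299209 = 0 — confirming B is simple. So B^2 = -25/4.
Answer: rotation, certificate B^2 = -25/4. The class reads off the invariant scalar -25/4 directly.
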